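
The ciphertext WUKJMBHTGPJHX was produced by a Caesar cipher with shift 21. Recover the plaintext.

BZPORGMYLUOMC

W(22): 22−21=1 → B
U(20): 20−21=-1≡25 → Z
K(10): 10−21=-11≡15 → P
J(9): 9−21=-12≡14 → O
M(12): 12−21=-9≡17 → R
B(1): 1−21=-20≡6 → G
H(7): 7−21=-14≡12 → M
T(19): 19−21=-2≡24 → Y
G(6): 6−21=-15≡11 → L
P(15): 15−21=-6≡20 → U
J(9): 9−21=-12≡14 → O
H(7): 7−21=-14≡12 → M
X(23): 23−21=2 → C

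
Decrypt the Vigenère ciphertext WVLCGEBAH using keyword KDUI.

MSRUWBHSX

Repeat the key across the ciphertext: KDUIKDUIK
W(22)−K(10): 12 → M
V(21)−D(3): 18 → S
L(11)−U(20): -9≡17 → R
C(2)−I(8): -6≡20 → U
G(6)−K(10): -4≡22 → W
E(4)−D(3): 1 → B
B(1)−U(20): -19≡7 → H
A(0)−I(8): -8≡18 → S
H(7)−K(10): -3≡23 → X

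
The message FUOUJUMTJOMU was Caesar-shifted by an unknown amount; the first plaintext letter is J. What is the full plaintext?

JYSYNYQXNSQY

From the crib: F(5)−J(9)=-4≡22, so the shift is 22.
Subtract 22 from each ciphertext letter:
F(5): 5−22=-17≡9 → J
U(20): 20−22=-2≡24 → Y
O(14): 14−22=-8≡18 → S
U(20): 20−22=-2≡24 → Y
J(9): 9−22=-13≡13 → N
U(20): 20−22=-2≡24 → Y
M(12): 12−22=-10≡16 → Q
T(19): 19−22=-3≡23 → X
J(9): 9−22=-13≡13 → N
O(14): 14−22=-8≡18 → S
M(12): 12−22=-10≡16 → Q
U(20): 20−22=-2≡24 → Y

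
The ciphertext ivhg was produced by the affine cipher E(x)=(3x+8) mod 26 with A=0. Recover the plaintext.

The inverse of 3 mod 26 is 9, since 3·9=27≡1. Apply D(y)=9·(y−8) mod 26:
i(8): 9·(8−8)=0 → a
v(21): 9·(21−8)=117≡13 → n
h(7): 9·(7−8)=-9≡17 → r
g(6): 9·(6−8)=-18≡8 → i

anri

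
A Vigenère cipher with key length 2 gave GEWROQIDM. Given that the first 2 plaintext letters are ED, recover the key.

Subtract each crib letter from the matching ciphertext letter (mod 26):
G(6)−E(4)=2 → C
E(4)−D(3)=1 → B

CB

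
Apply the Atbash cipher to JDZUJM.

J(9) → Q(16)
D(3) → W(22)
Z(25) → A(0)
U(20) → F(5)
J(9) → Q(16)
M(12) → N(13)

QWAFQN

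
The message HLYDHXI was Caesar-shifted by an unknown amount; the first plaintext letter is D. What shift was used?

From the crib: H(7)−D(3)=4, so the shift is 4.

4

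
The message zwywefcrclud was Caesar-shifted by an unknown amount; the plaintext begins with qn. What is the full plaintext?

qnpnvwtitclu

From the crib: z(25)−q(16)=9, so the shift is 9.
Subtract 9 from each ciphertext letter:
z(25): 25−9=16 → q
w(22): 22−9=13 → n
y(24): 24−9=15 → p
w(22): 22−9=13 → n
e(4): 4−9=-5≡21 → v
f(5): 5−9=-4≡22 → w
c(2): 2−9=-7≡19 → t
r(17): 17−9=8 → i
c(2): 2−9=-7≡19 → t
l(11): 11−9=2 → c
u(20): 20−9=11 → l
d(3): 3−9=-6≡20 → u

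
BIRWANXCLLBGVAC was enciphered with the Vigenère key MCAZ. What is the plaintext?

Repeat the key across the ciphertext: MCAZMCAZMCAZMCA
B(1)−M(12): -11≡15 → P
I(8)−C(2): 6 → G
R(17)−A(0): 17 → R
W(22)−Z(25): -3≡23 → X
A(0)−M(12): -12≡14 → O
N(13)−C(2): 11 → L
X(23)−A(0): 23 → X
C(2)−Z(25): -23≡3 → D
L(11)−M(12): -1≡25 → Z
L(11)−C(2): 9 → J
B(1)−A(0): 1 → B
G(6)−Z(25): -19≡7 → H
V(21)−M(12): 9 → J
A(0)−C(2): -2≡24 → Y
C(2)−A(0): 2 → C

PGRXOLXDZJBHJYC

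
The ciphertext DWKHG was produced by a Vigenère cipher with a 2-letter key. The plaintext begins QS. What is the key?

NE

Subtract each crib letter from the matching ciphertext letter (mod 26):
D(3)−Q(16)=-13≡13 → N
W(22)−S(18)=4 → E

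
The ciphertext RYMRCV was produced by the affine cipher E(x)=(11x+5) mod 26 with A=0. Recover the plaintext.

The inverse of 11 mod 26 is 19, since 11·19=209≡1. Apply D(y)=19·(y−5) mod 26:
R(17): 19·(17−5)=228≡20 → U
Y(24): 19·(24−5)=361≡23 → X
M(12): 19·(12−5)=133≡3 → D
R(17): 19·(17−5)=228≡20 → U
C(2): 19·(2−5)=-57≡21 → V
V(21): 19·(21−5)=304≡18 → S

UXDUVS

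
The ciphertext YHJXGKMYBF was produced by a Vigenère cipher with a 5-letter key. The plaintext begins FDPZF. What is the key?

TEUYB

Subtract each crib letter from the matching ciphertext letter (mod 26):
Y(24)−F(5)=19 → T
H(7)−D(3)=4 → E
J(9)−P(15)=-6≡20 → U
X(23)−Z(25)=-2≡24 → Y
G(6)−F(5)=1 → B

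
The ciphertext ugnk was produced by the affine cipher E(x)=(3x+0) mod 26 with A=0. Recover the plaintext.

ycnm

The inverse of 3 mod 26 is 9, since 3·9=27≡1. Apply D(y)=9·(y−0) mod 26:
u(20): 9·(20−0)=180≡24 → y
g(6): 9·(6−0)=54≡2 → c
n(13): 9·(13−0)=117≡13 → n
k(10): 9·(10−0)=90≡12 → m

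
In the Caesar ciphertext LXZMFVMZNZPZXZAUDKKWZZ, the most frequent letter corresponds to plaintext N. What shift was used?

12

The most frequent ciphertext letter is Z (appears 7 times).
Z is position 25; N is position 13.
Shift = 12.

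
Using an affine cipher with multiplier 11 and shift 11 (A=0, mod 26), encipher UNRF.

XYQO

U(20): 11·20+11=231≡23 → X
N(13): 11·13+11=154≡24 → Y
R(17): 11·17+11=198≡16 → Q
F(5): 11·5+11=66≡14 → O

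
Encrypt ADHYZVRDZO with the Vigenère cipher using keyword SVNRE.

Repeat the key across the message: SVNRESVNRE
A(0)+S(18): 18 → S
D(3)+V(21): 24 → Y
H(7)+N(13): 20 → U
Y(24)+R(17): 41≡15 → P
Z(25)+E(4): 29≡3 → D
V(21)+S(18): 39≡13 → N
R(17)+V(21): 38≡12 → M
D(3)+N(13): 16 → Q
Z(25)+R(17): 42≡16 → Q
O(14)+E(4): 18 → S

SYUPDNMQQS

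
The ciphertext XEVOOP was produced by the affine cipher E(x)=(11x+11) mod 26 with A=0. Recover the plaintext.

UXIFFY

The inverse of 11 mod 26 is 19, since 11·19=209≡1. Apply D(y)=19·(y−11) mod 26:
X(23): 19·(23−11)=228≡20 → U
E(4): 19·(4−11)=-133≡23 → X
V(21): 19·(21−11)=190≡8 → I
O(14): 19·(14−11)=57≡5 → F
O(14): 19·(14−11)=57≡5 → F
P(15): 19·(15−11)=76≡24 → Y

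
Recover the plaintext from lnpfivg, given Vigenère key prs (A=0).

wwxqrdr

Repeat the key across the ciphertext: prsprsp
l(11)−p(15): -4≡22 → w
n(13)−r(17): -4≡22 → w
p(15)−s(18): -3≡23 → x
f(5)−p(15): -10≡16 → q
i(8)−r(17): -9≡17 → r
v(21)−s(18): 3 → d
g(6)−p(15): -9≡17 → r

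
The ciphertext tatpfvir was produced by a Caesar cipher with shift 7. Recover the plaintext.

mtmiyobk

t(19): 19−7=12 → m
a(0): 0−7=-7≡19 → t
t(19): 19−7=12 → m
p(15): 15−7=8 → i
f(5): 5−7=-2≡24 → y
v(21): 21−7=14 → o
i(8): 8−7=1 → b
r(17): 17−7=10 → k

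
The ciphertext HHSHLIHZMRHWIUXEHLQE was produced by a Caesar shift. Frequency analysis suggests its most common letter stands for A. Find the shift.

7

The most frequent ciphertext letter is H (appears 6 times).
H is position 7; A is position 0.
Shift = 7.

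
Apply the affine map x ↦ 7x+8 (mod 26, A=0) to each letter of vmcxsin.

zownemv

v(21): 7·21+8=155≡25 → z
m(12): 7·12+8=92≡14 → o
c(2): 7·2+8=22 → w
x(23): 7·23+8=169≡13 → n
s(18): 7·18+8=134≡4 → e
i(8): 7·8+8=64≡12 → m
n(13): 7·13+8=99≡21 → v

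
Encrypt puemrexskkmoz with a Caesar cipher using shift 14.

disafslgyyacn

p(15): 15+14=29≡3 → d
u(20): 20+14=34≡8 → i
e(4): 4+14=18 → s
m(12): 12+14=26≡0 → a
r(17): 17+14=31≡5 → f
e(4): 4+14=18 → s
x(23): 23+14=37≡11 → l
s(18): 18+14=32≡6 → g
k(10): 10+14=24 → y
k(10): 10+14=24 → y
m(12): 12+14=26≡0 → a
o(14): 14+14=28≡2 → c
z(25): 25+14=39≡13 → n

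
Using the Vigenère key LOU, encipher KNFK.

VBZV

Repeat the key across the message: LOUL
K(10)+L(11): 21 → V
N(13)+O(14): 27≡1 → B
F(5)+U(20): 25 → Z
K(10)+L(11): 21 → V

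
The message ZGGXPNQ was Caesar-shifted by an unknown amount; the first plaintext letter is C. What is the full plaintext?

CJJASQT

From the crib: Z(25)−C(2)=23, so the shift is 23.
Subtract 23 from each ciphertext letter:
Z(25): 25−23=2 → C
G(6): 6−23=-17≡9 → J
G(6): 6−23=-17≡9 → J
X(23): 23−23=0 → A
P(15): 15−23=-8≡18 → S
N(13): 13−23=-10≡16 → Q
Q(16): 16−23=-7≡19 → T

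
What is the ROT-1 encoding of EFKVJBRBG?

FGLWKCSCH

E(4): 4+1=5 → F
F(5): 5+1=6 → G
K(10): 10+1=11 → L
V(21): 21+1=22 → W
J(9): 9+1=10 → K
B(1): 1+1=2 → C
R(17): 17+1=18 → S
B(1): 1+1=2 → C
G(6): 6+1=7 → H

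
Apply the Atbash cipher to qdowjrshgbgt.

q(16) → j(9)
d(3) → w(22)
o(14) → l(11)
w(22) → d(3)
j(9) → q(16)
r(17) → i(8)
s(18) → h(7)
h(7) → s(18)
g(6) → t(19)
b(1) → y(24)
g(6) → t(19)
t(19) → g(6)

jwldqihstytg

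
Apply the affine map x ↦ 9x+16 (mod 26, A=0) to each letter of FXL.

F(5): 9·5+16=61≡9 → J
X(23): 9·23+16=223≡15 → P
L(11): 9·11+16=115≡11 → L

JPL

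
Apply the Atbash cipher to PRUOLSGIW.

KIFLOHTRD

P(15) → K(10)
R(17) → I(8)
U(20) → F(5)
O(14) → L(11)
L(11) → O(14)
S(18) → H(7)
G(6) → T(19)
I(8) → R(17)
W(22) → D(3)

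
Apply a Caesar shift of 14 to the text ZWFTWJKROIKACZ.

Z(25): 25+14=39≡13 → N
W(22): 22+14=36≡10 → K
F(5): 5+14=19 → T
T(19): 19+14=33≡7 → H
W(22): 22+14=36≡10 → K
J(9): 9+14=23 → X
K(10): 10+14=24 → Y
R(17): 17+14=31≡5 → F
O(14): 14+14=28≡2 → C
I(8): 8+14=22 → W
K(10): 10+14=24 → Y
A(0): 0+14=14 → O
C(2): 2+14=16 → Q
Z(25): 25+14=39≡13 → N

NKTHKXYFCWYOQN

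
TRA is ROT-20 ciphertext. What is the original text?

ZXG

T(19): 19−20=-1≡25 → Z
R(17): 17−20=-3≡23 → X
A(0): 0−20=-20≡6 → G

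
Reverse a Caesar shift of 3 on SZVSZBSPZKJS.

S(18): 18−3=15 → P
Z(25): 25−3=22 → W
V(21): 21−3=18 → S
S(18): 18−3=15 → P
Z(25): 25−3=22 → W
B(1): 1−3=-2≡24 → Y
S(18): 18−3=15 → P
P(15): 15−3=12 → M
Z(25): 25−3=22 → W
K(10): 10−3=7 → H
J(9): 9−3=6 → G
S(18): 18−3=15 → P

PWSPWYPMWHGP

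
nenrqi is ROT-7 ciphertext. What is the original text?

n(13): 13−7=6 → g
e(4): 4−7=-3≡23 → x
n(13): 13−7=6 → g
r(17): 17−7=10 → k
q(16): 16−7=9 → j
i(8): 8−7=1 → b

gxgkjb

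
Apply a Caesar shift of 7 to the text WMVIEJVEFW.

DTCPLQCLMD

W(22): 22+7=29≡3 → D
M(12): 12+7=19 → T
V(21): 21+7=28≡2 → C
I(8): 8+7=15 → P
E(4): 4+7=11 → L
J(9): 9+7=16 → Q
V(21): 21+7=28≡2 → C
E(4): 4+7=11 → L
F(5): 5+7=12 → M
W(22): 22+7=29≡3 → D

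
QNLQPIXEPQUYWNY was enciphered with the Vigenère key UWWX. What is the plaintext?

Repeat the key across the ciphertext: UWWXUWWXUWWXUWW
Q(16)−U(20): -4≡22 → W
N(13)−W(22): -9≡17 → R
L(11)−W(22): -11≡15 → P
Q(16)−X(23): -7≡19 → T
P(15)−U(20): -5≡21 → V
I(8)−W(22): -14≡12 → M
X(23)−W(22): 1 → B
E(4)−X(23): -19≡7 → H
P(15)−U(20): -5≡21 → V
Q(16)−W(22): -6≡20 → U
U(20)−W(22): -2≡24 → Y
Y(24)−X(23): 1 → B
W(22)−U(20): 2 → C
N(13)−W(22): -9≡17 → R
Y(24)−W(22): 2 → C

WRPTVMBHVUYBCRC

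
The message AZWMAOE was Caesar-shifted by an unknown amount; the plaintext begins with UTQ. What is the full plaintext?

UTQGUIY

From the crib: A(0)−U(20)=-20≡6, so the shift is 6.
Subtract 6 from each ciphertext letter:
A(0): 0−6=-6≡20 → U
Z(25): 25−6=19 → T
W(22): 22−6=16 → Q
M(12): 12−6=6 → G
A(0): 0−6=-6≡20 → U
O(14): 14−6=8 → I
E(4): 4−6=-2≡24 → Y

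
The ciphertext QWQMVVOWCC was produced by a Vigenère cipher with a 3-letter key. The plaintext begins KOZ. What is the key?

Subtract each crib letter from the matching ciphertext letter (mod 26):
Q(16)−K(10)=6 → G
W(22)−O(14)=8 → I
Q(16)−Z(25)=-9≡17 → R

GIR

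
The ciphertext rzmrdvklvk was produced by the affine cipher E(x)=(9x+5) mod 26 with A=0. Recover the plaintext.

The inverse of 9 mod 26 is 3, since 9·3=27≡1. Apply D(y)=3·(y−5) mod 26:
r(17): 3·(17−5)=36≡10 → k
z(25): 3·(25−5)=60≡8 → i
m(12): 3·(12−5)=21 → v
r(17): 3·(17−5)=36≡10 → k
d(3): 3·(3−5)=-6≡20 → u
v(21): 3·(21−5)=48≡22 → w
k(10): 3·(10−5)=15 → p
l(11): 3·(11−5)=18 → s
v(21): 3·(21−5)=48≡22 → w
k(10): 3·(10−5)=15 → p

kivkuwpswp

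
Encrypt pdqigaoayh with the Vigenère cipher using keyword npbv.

csrdtppvlw

Repeat the key across the message: npbvnpbvnp
p(15)+n(13): 28≡2 → c
d(3)+p(15): 18 → s
q(16)+b(1): 17 → r
i(8)+v(21): 29≡3 → d
g(6)+n(13): 19 → t
a(0)+p(15): 15 → p
o(14)+b(1): 15 → p
a(0)+v(21): 21 → v
y(24)+n(13): 37≡11 → l
h(7)+p(15): 22 → w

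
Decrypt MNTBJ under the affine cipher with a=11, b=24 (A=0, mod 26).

GZJFB

The inverse of 11 mod 26 is 19, since 11·19=209≡1. Apply D(y)=19·(y−24) mod 26:
M(12): 19·(12−24)=-228≡6 → G
N(13): 19·(13−24)=-209≡25 → Z
T(19): 19·(19−24)=-95≡9 → J
B(1): 19·(1−24)=-437≡5 → F
J(9): 19·(9−24)=-285≡1 → B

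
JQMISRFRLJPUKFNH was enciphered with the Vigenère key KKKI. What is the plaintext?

ZGCAIHVJBZFMAVDZ

Repeat the key across the ciphertext: KKKIKKKIKKKIKKKI
J(9)−K(10): -1≡25 → Z
Q(16)−K(10): 6 → G
M(12)−K(10): 2 → C
I(8)−I(8): 0 → A
S(18)−K(10): 8 → I
R(17)−K(10): 7 → H
F(5)−K(10): -5≡21 → V
R(17)−I(8): 9 → J
L(11)−K(10): 1 → B
J(9)−K(10): -1≡25 → Z
P(15)−K(10): 5 → F
U(20)−I(8): 12 → M
K(10)−K(10): 0 → A
F(5)−K(10): -5≡21 → V
N(13)−K(10): 3 → D
H(7)−I(8): -1≡25 → Z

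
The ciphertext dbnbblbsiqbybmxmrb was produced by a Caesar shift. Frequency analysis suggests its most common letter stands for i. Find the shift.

The most frequent ciphertext letter is b (appears 7 times).
b is position 1; i is position 8.
Shift = -7≡19.

19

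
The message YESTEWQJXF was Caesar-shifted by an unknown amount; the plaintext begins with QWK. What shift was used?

From the crib: Y(24)−Q(16)=8, so the shift is 8.

8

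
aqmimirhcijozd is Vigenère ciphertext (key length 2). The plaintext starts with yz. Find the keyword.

cr

Subtract each crib letter from the matching ciphertext letter (mod 26):
a(0)−y(24)=-24≡2 → c
q(16)−z(25)=-9≡17 → r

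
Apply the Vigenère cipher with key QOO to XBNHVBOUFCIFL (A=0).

NPBXJPEITSWTB

Repeat the key across the message: QOOQOOQOOQOOQ
X(23)+Q(16): 39≡13 → N
B(1)+O(14): 15 → P
N(13)+O(14): 27≡1 → B
H(7)+Q(16): 23 → X
V(21)+O(14): 35≡9 → J
B(1)+O(14): 15 → P
O(14)+Q(16): 30≡4 → E
U(20)+O(14): 34≡8 → I
F(5)+O(14): 19 → T
C(2)+Q(16): 18 → S
I(8)+O(14): 22 → W
F(5)+O(14): 19 → T
L(11)+Q(16): 27≡1 → B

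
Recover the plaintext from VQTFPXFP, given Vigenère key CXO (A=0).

TTFDSJDS

Repeat the key across the ciphertext: CXOCXOCX
V(21)−C(2): 19 → T
Q(16)−X(23): -7≡19 → T
T(19)−O(14): 5 → F
F(5)−C(2): 3 → D
P(15)−X(23): -8≡18 → S
X(23)−O(14): 9 → J
F(5)−C(2): 3 → D
P(15)−X(23): -8≡18 → S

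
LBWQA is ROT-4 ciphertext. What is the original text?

L(11): 11−4=7 → H
B(1): 1−4=-3≡23 → X
W(22): 22−4=18 → S
Q(16): 16−4=12 → M
A(0): 0−4=-4≡22 → W

HXSMW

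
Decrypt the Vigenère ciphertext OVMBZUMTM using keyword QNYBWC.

YIOADSWGO

Repeat the key across the ciphertext: QNYBWCQNY
O(14)−Q(16): -2≡24 → Y
V(21)−N(13): 8 → I
M(12)−Y(24): -12≡14 → O
B(1)−B(1): 0 → A
Z(25)−W(22): 3 → D
U(20)−C(2): 18 → S
M(12)−Q(16): -4≡22 → W
T(19)−N(13): 6 → G
M(12)−Y(24): -12≡14 → O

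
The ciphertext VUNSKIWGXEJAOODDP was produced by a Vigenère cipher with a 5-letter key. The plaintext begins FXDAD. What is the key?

QXKSH

Subtract each crib letter from the matching ciphertext letter (mod 26):
V(21)−F(5)=16 → Q
U(20)−X(23)=-3≡23 → X
N(13)−D(3)=10 → K
S(18)−A(0)=18 → S
K(10)−D(3)=7 → H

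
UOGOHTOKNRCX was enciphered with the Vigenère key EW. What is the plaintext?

QSCSDXKOJVYB

Repeat the key across the ciphertext: EWEWEWEWEWEW
U(20)−E(4): 16 → Q
O(14)−W(22): -8≡18 → S
G(6)−E(4): 2 → C
O(14)−W(22): -8≡18 → S
H(7)−E(4): 3 → D
T(19)−W(22): -3≡23 → X
O(14)−E(4): 10 → K
K(10)−W(22): -12≡14 → O
N(13)−E(4): 9 → J
R(17)−W(22): -5≡21 → V
C(2)−E(4): -2≡24 → Y
X(23)−W(22): 1 → B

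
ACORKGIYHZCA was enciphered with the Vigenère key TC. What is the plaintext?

HAVPREPWOXJY

Repeat the key across the ciphertext: TCTCTCTCTCTC
A(0)−T(19): -19≡7 → H
C(2)−C(2): 0 → A
O(14)−T(19): -5≡21 → V
R(17)−C(2): 15 → P
K(10)−T(19): -9≡17 → R
G(6)−C(2): 4 → E
I(8)−T(19): -11≡15 → P
Y(24)−C(2): 22 → W
H(7)−T(19): -12≡14 → O
Z(25)−C(2): 23 → X
C(2)−T(19): -17≡9 → J
A(0)−C(2): -2≡24 → Y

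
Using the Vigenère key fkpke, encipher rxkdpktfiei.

Repeat the key across the message: fkpkefkpkef
r(17)+f(5): 22 → w
x(23)+k(10): 33≡7 → h
k(10)+p(15): 25 → z
d(3)+k(10): 13 → n
p(15)+e(4): 19 → t
k(10)+f(5): 15 → p
t(19)+k(10): 29≡3 → d
f(5)+p(15): 20 → u
i(8)+k(10): 18 → s
e(4)+e(4): 8 → i
i(8)+f(5): 13 → n

whzntpdusin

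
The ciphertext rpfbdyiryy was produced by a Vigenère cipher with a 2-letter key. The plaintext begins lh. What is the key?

gi

Subtract each crib letter from the matching ciphertext letter (mod 26):
r(17)−l(11)=6 → g
p(15)−h(7)=8 → i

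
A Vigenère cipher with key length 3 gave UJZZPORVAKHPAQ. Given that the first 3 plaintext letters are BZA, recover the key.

Subtract each crib letter from the matching ciphertext letter (mod 26):
U(20)−B(1)=19 → T
J(9)−Z(25)=-16≡10 → K
Z(25)−A(0)=25 → Z

TKZ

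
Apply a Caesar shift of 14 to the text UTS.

U(20): 20+14=34≡8 → I
T(19): 19+14=33≡7 → H
S(18): 18+14=32≡6 → G

IHG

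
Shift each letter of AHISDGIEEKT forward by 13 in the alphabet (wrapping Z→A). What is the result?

NUVFQTVRRXG

A(0): 0+13=13 → N
H(7): 7+13=20 → U
I(8): 8+13=21 → V
S(18): 18+13=31≡5 → F
D(3): 3+13=16 → Q
G(6): 6+13=19 → T
I(8): 8+13=21 → V
E(4): 4+13=17 → R
E(4): 4+13=17 → R
K(10): 10+13=23 → X
T(19): 19+13=32≡6 → G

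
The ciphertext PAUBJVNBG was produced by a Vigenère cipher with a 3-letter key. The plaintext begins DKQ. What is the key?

MQE

Subtract each crib letter from the matching ciphertext letter (mod 26):
P(15)−D(3)=12 → M
A(0)−K(10)=-10≡16 → Q
U(20)−Q(16)=4 → E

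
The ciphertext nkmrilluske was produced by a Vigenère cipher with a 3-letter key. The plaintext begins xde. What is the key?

Subtract each crib letter from the matching ciphertext letter (mod 26):
n(13)−x(23)=-10≡16 → q
k(10)−d(3)=7 → h
m(12)−e(4)=8 → i

qhi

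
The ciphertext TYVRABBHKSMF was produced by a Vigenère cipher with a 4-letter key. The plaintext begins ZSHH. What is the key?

Subtract each crib letter from the matching ciphertext letter (mod 26):
T(19)−Z(25)=-6≡20 → U
Y(24)−S(18)=6 → G
V(21)−H(7)=14 → O
R(17)−H(7)=10 → K

UGOK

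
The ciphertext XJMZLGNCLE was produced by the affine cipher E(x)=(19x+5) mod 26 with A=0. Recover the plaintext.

QSZMOLKTOP

The inverse of 19 mod 26 is 11, since 19·11=209≡1. Apply D(y)=11·(y−5) mod 26:
X(23): 11·(23−5)=198≡16 → Q
J(9): 11·(9−5)=44≡18 → S
M(12): 11·(12−5)=77≡25 → Z
Z(25): 11·(25−5)=220≡12 → M
L(11): 11·(11−5)=66≡14 → O
G(6): 11·(6−5)=11 → L
N(13): 11·(13−5)=88≡10 → K
C(2): 11·(2−5)=-33≡19 → T
L(11): 11·(11−5)=66≡14 → O
E(4): 11·(4−5)=-11≡15 → P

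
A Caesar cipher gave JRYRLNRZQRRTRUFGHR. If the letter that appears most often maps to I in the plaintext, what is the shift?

9

The most frequent ciphertext letter is R (appears 7 times).
R is position 17; I is position 8.
Shift = 9.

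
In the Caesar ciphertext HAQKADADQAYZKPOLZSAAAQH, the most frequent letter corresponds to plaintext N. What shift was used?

The most frequent ciphertext letter is A (appears 7 times).
A is position 0; N is position 13.
Shift = -13≡13.

13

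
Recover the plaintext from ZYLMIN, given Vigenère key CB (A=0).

Repeat the key across the ciphertext: CBCBCB
Z(25)−C(2): 23 → X
Y(24)−B(1): 23 → X
L(11)−C(2): 9 → J
M(12)−B(1): 11 → L
I(8)−C(2): 6 → G
N(13)−B(1): 12 → M

XXJLGM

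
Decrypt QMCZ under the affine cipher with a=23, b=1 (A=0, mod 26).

VFRS

The inverse of 23 mod 26 is 17, since 23·17=391≡1. Apply D(y)=17·(y−1) mod 26:
Q(16): 17·(16−1)=255≡21 → V
M(12): 17·(12−1)=187≡5 → F
C(2): 17·(2−1)=17 → R
Z(25): 17·(25−1)=408≡18 → S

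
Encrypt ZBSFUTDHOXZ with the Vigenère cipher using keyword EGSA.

DHKFYZVHSDR

Repeat the key across the message: EGSAEGSAEGS
Z(25)+E(4): 29≡3 → D
B(1)+G(6): 7 → H
S(18)+S(18): 36≡10 → K
F(5)+A(0): 5 → F
U(20)+E(4): 24 → Y
T(19)+G(6): 25 → Z
D(3)+S(18): 21 → V
H(7)+A(0): 7 → H
O(14)+E(4): 18 → S
X(23)+G(6): 29≡3 → D
Z(25)+S(18): 43≡17 → R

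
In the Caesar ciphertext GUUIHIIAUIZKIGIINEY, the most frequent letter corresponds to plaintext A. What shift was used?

8

The most frequent ciphertext letter is I (appears 7 times).
I is position 8; A is position 0.
Shift = 8.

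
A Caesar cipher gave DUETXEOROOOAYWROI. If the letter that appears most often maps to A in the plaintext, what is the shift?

The most frequent ciphertext letter is O (appears 5 times).
O is position 14; A is position 0.
Shift = 14.

14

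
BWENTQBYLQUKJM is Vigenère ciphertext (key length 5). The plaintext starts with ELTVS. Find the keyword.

XLLSB

Subtract each crib letter from the matching ciphertext letter (mod 26):
B(1)−E(4)=-3≡23 → X
W(22)−L(11)=11 → L
E(4)−T(19)=-15≡11 → L
N(13)−V(21)=-8≡18 → S
T(19)−S(18)=1 → B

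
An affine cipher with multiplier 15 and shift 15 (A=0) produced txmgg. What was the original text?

The inverse of 15 mod 26 is 7, since 15·7=105≡1. Apply D(y)=7·(y−15) mod 26:
t(19): 7·(19−15)=28≡2 → c
x(23): 7·(23−15)=56≡4 → e
m(12): 7·(12−15)=-21≡5 → f
g(6): 7·(6−15)=-63≡15 → p
g(6): 7·(6−15)=-63≡15 → p

cefpp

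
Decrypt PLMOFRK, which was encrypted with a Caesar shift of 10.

P(15): 15−10=5 → F
L(11): 11−10=1 → B
M(12): 12−10=2 → C
O(14): 14−10=4 → E
F(5): 5−10=-5≡21 → V
R(17): 17−10=7 → H
K(10): 10−10=0 → A

FBCEVHA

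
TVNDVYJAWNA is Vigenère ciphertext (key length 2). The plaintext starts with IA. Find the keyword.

Subtract each crib letter from the matching ciphertext letter (mod 26):
T(19)−I(8)=11 → L
V(21)−A(0)=21 → V

LV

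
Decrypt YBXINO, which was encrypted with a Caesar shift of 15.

JMITYZ

Y(24): 24−15=9 → J
B(1): 1−15=-14≡12 → M
X(23): 23−15=8 → I
I(8): 8−15=-7≡19 → T
N(13): 13−15=-2≡24 → Y
O(14): 14−15=-1≡25 → Z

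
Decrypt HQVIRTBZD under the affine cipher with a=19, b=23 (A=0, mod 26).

The inverse of 19 mod 26 is 11, since 19·11=209≡1. Apply D(y)=11·(y−23) mod 26:
H(7): 11·(7−23)=-176≡6 → G
Q(16): 11·(16−23)=-77≡1 → B
V(21): 11·(21−23)=-22≡4 → E
I(8): 11·(8−23)=-165≡17 → R
R(17): 11·(17−23)=-66≡12 → M
T(19): 11·(19−23)=-44≡8 → I
B(1): 11·(1−23)=-242≡18 → S
Z(25): 11·(25−23)=22 → W
D(3): 11·(3−23)=-220≡14 → O

GBERMISWO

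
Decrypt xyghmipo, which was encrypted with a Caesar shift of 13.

kltuzvcb

x(23): 23−13=10 → k
y(24): 24−13=11 → l
g(6): 6−13=-7≡19 → t
h(7): 7−13=-6≡20 → u
m(12): 12−13=-1≡25 → z
i(8): 8−13=-5≡21 → v
p(15): 15−13=2 → c
o(14): 14−13=1 → b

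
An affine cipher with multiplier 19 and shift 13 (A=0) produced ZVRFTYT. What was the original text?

CKSQORO

The inverse of 19 mod 26 is 11, since 19·11=209≡1. Apply D(y)=11·(y−13) mod 26:
Z(25): 11·(25−13)=132≡2 → C
V(21): 11·(21−13)=88≡10 → K
R(17): 11·(17−13)=44≡18 → S
F(5): 11·(5−13)=-88≡16 → Q
T(19): 11·(19−13)=66≡14 → O
Y(24): 11·(24−13)=121≡17 → R
T(19): 11·(19−13)=66≡14 → O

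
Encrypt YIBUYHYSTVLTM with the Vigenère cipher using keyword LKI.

Repeat the key across the message: LKILKILKILKIL
Y(24)+L(11): 35≡9 → J
I(8)+K(10): 18 → S
B(1)+I(8): 9 → J
U(20)+L(11): 31≡5 → F
Y(24)+K(10): 34≡8 → I
H(7)+I(8): 15 → P
Y(24)+L(11): 35≡9 → J
S(18)+K(10): 28≡2 → C
T(19)+I(8): 27≡1 → B
V(21)+L(11): 32≡6 → G
L(11)+K(10): 21 → V
T(19)+I(8): 27≡1 → B
M(12)+L(11): 23 → X

JSJFIPJCBGVBX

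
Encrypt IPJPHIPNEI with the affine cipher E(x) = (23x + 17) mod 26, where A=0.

TYQYWTYEFT

I(8): 23·8+17=201≡19 → T
P(15): 23·15+17=362≡24 → Y
J(9): 23·9+17=224≡16 → Q
P(15): 23·15+17=362≡24 → Y
H(7): 23·7+17=178≡22 → W
I(8): 23·8+17=201≡19 → T
P(15): 23·15+17=362≡24 → Y
N(13): 23·13+17=316≡4 → E
E(4): 23·4+17=109≡5 → F
I(8): 23·8+17=201≡19 → T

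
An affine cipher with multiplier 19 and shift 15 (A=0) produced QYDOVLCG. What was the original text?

The inverse of 19 mod 26 is 11, since 19·11=209≡1. Apply D(y)=11·(y−15) mod 26:
Q(16): 11·(16−15)=11 → L
Y(24): 11·(24−15)=99≡21 → V
D(3): 11·(3−15)=-132≡24 → Y
O(14): 11·(14−15)=-11≡15 → P
V(21): 11·(21−15)=66≡14 → O
L(11): 11·(11−15)=-44≡8 → I
C(2): 11·(2−15)=-143≡13 → N
G(6): 11·(6−15)=-99≡5 → F

LVYPOINF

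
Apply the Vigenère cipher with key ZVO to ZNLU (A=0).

YIZT

Repeat the key across the message: ZVOZ
Z(25)+Z(25): 50≡24 → Y
N(13)+V(21): 34≡8 → I
L(11)+O(14): 25 → Z
U(20)+Z(25): 45≡19 → T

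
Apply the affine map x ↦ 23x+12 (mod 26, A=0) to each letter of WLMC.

YFCG

W(22): 23·22+12=518≡24 → Y
L(11): 23·11+12=265≡5 → F
M(12): 23·12+12=288≡2 → C
C(2): 23·2+12=58≡6 → G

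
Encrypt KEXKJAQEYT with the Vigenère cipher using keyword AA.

Repeat the key across the message: AAAAAAAAAA
K(10)+A(0): 10 → K
E(4)+A(0): 4 → E
X(23)+A(0): 23 → X
K(10)+A(0): 10 → K
J(9)+A(0): 9 → J
A(0)+A(0): 0 → A
Q(16)+A(0): 16 → Q
E(4)+A(0): 4 → E
Y(24)+A(0): 24 → Y
T(19)+A(0): 19 → T

KEXKJAQEYT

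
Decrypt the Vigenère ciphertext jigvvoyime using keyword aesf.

jeoqvkgdma

Repeat the key across the ciphertext: aesfaesfae
j(9)−a(0): 9 → j
i(8)−e(4): 4 → e
g(6)−s(18): -12≡14 → o
v(21)−f(5): 16 → q
v(21)−a(0): 21 → v
o(14)−e(4): 10 → k
y(24)−s(18): 6 → g
i(8)−f(5): 3 → d
m(12)−a(0): 12 → m
e(4)−e(4): 0 → a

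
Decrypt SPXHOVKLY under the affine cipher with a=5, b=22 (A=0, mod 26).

UJVXOFIDQ

The inverse of 5 mod 26 is 21, since 5·21=105≡1. Apply D(y)=21·(y−22) mod 26:
S(18): 21·(18−22)=-84≡20 → U
P(15): 21·(15−22)=-147≡9 → J
X(23): 21·(23−22)=21 → V
H(7): 21·(7−22)=-315≡23 → X
O(14): 21·(14−22)=-168≡14 → O
V(21): 21·(21−22)=-21≡5 → F
K(10): 21·(10−22)=-252≡8 → I
L(11): 21·(11−22)=-231≡3 → D
Y(24): 21·(24−22)=42≡16 → Q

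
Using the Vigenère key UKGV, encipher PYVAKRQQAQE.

JIBVEBWLUAK

Repeat the key across the message: UKGVUKGVUKG
P(15)+U(20): 35≡9 → J
Y(24)+K(10): 34≡8 → I
V(21)+G(6): 27≡1 → B
A(0)+V(21): 21 → V
K(10)+U(20): 30≡4 → E
R(17)+K(10): 27≡1 → B
Q(16)+G(6): 22 → W
Q(16)+V(21): 37≡11 → L
A(0)+U(20): 20 → U
Q(16)+K(10): 26≡0 → A
E(4)+G(6): 10 → K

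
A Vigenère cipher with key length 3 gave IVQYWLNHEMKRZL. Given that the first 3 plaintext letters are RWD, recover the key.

RZN

Subtract each crib letter from the matching ciphertext letter (mod 26):
I(8)−R(17)=-9≡17 → R
V(21)−W(22)=-1≡25 → Z
Q(16)−D(3)=13 → N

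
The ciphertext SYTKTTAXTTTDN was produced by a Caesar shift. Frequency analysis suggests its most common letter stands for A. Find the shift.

The most frequent ciphertext letter is T (appears 6 times).
T is position 19; A is position 0.
Shift = 19.

19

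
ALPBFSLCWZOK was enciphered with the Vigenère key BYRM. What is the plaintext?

ZNYPEUUQVBXY

Repeat the key across the ciphertext: BYRMBYRMBYRM
A(0)−B(1): -1≡25 → Z
L(11)−Y(24): -13≡13 → N
P(15)−R(17): -2≡24 → Y
B(1)−M(12): -11≡15 → P
F(5)−B(1): 4 → E
S(18)−Y(24): -6≡20 → U
L(11)−R(17): -6≡20 → U
C(2)−M(12): -10≡16 → Q
W(22)−B(1): 21 → V
Z(25)−Y(24): 1 → B
O(14)−R(17): -3≡23 → X
K(10)−M(12): -2≡24 → Y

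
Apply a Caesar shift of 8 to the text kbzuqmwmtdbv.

sjhcyueubljd

k(10): 10+8=18 → s
b(1): 1+8=9 → j
z(25): 25+8=33≡7 → h
u(20): 20+8=28≡2 → c
q(16): 16+8=24 → y
m(12): 12+8=20 → u
w(22): 22+8=30≡4 → e
m(12): 12+8=20 → u
t(19): 19+8=27≡1 → b
d(3): 3+8=11 → l
b(1): 1+8=9 → j
v(21): 21+8=29≡3 → d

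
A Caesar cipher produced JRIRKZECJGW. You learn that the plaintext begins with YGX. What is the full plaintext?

YGXGZOTRYVL

From the crib: J(9)−Y(24)=-15≡11, so the shift is 11.
Subtract 11 from each ciphertext letter:
J(9): 9−11=-2≡24 → Y
R(17): 17−11=6 → G
I(8): 8−11=-3≡23 → X
R(17): 17−11=6 → G
K(10): 10−11=-1≡25 → Z
Z(25): 25−11=14 → O
E(4): 4−11=-7≡19 → T
C(2): 2−11=-9≡17 → R
J(9): 9−11=-2≡24 → Y
G(6): 6−11=-5≡21 → V
W(22): 22−11=11 → L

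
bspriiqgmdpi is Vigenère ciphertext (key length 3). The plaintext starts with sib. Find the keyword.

jko

Subtract each crib letter from the matching ciphertext letter (mod 26):
b(1)−s(18)=-17≡9 → j
s(18)−i(8)=10 → k
p(15)−b(1)=14 → o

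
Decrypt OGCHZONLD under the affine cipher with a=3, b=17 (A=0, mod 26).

ZFVOUZQYE

The inverse of 3 mod 26 is 9, since 3·9=27≡1. Apply D(y)=9·(y−17) mod 26:
O(14): 9·(14−17)=-27≡25 → Z
G(6): 9·(6−17)=-99≡5 → F
C(2): 9·(2−17)=-135≡21 → V
H(7): 9·(7−17)=-90≡14 → O
Z(25): 9·(25−17)=72≡20 → U
O(14): 9·(14−17)=-27≡25 → Z
N(13): 9·(13−17)=-36≡16 → Q
L(11): 9·(11−17)=-54≡24 → Y
D(3): 9·(3−17)=-126≡4 → E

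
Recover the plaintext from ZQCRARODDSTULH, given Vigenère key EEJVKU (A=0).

VMTWQXKZUXJAHD

Repeat the key across the ciphertext: EEJVKUEEJVKUEE
Z(25)−E(4): 21 → V
Q(16)−E(4): 12 → M
C(2)−J(9): -7≡19 → T
R(17)−V(21): -4≡22 → W
A(0)−K(10): -10≡16 → Q
R(17)−U(20): -3≡23 → X
O(14)−E(4): 10 → K
D(3)−E(4): -1≡25 → Z
D(3)−J(9): -6≡20 → U
S(18)−V(21): -3≡23 → X
T(19)−K(10): 9 → J
U(20)−U(20): 0 → A
L(11)−E(4): 7 → H
H(7)−E(4): 3 → D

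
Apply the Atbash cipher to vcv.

v(21) → e(4)
c(2) → x(23)
v(21) → e(4)

exe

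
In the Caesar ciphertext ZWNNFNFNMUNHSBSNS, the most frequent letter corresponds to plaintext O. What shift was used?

The most frequent ciphertext letter is N (appears 6 times).
N is position 13; O is position 14.
Shift = -1≡25.

25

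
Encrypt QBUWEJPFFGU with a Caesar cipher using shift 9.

ZKDFNSYOOPD

Q(16): 16+9=25 → Z
B(1): 1+9=10 → K
U(20): 20+9=29≡3 → D
W(22): 22+9=31≡5 → F
E(4): 4+9=13 → N
J(9): 9+9=18 → S
P(15): 15+9=24 → Y
F(5): 5+9=14 → O
F(5): 5+9=14 → O
G(6): 6+9=15 → P
U(20): 20+9=29≡3 → D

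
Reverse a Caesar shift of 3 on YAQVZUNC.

Y(24): 24−3=21 → V
A(0): 0−3=-3≡23 → X
Q(16): 16−3=13 → N
V(21): 21−3=18 → S
Z(25): 25−3=22 → W
U(20): 20−3=17 → R
N(13): 13−3=10 → K
C(2): 2−3=-1≡25 → Z

VXNSWRKZ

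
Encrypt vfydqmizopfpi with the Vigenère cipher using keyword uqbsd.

pvzvtgyagszfj

Repeat the key across the message: uqbsduqbsduqb
v(21)+u(20): 41≡15 → p
f(5)+q(16): 21 → v
y(24)+b(1): 25 → z
d(3)+s(18): 21 → v
q(16)+d(3): 19 → t
m(12)+u(20): 32≡6 → g
i(8)+q(16): 24 → y
z(25)+b(1): 26≡0 → a
o(14)+s(18): 32≡6 → g
p(15)+d(3): 18 → s
f(5)+u(20): 25 → z
p(15)+q(16): 31≡5 → f
i(8)+b(1): 9 → j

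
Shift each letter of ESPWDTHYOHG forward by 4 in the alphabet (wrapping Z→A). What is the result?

E(4): 4+4=8 → I
S(18): 18+4=22 → W
P(15): 15+4=19 → T
W(22): 22+4=26≡0 → A
D(3): 3+4=7 → H
T(19): 19+4=23 → X
H(7): 7+4=11 → L
Y(24): 24+4=28≡2 → C
O(14): 14+4=18 → S
H(7): 7+4=11 → L
G(6): 6+4=10 → K

IWTAHXLCSLK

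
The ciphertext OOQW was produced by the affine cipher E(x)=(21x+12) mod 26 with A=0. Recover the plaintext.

The inverse of 21 mod 26 is 5, since 21·5=105≡1. Apply D(y)=5·(y−12) mod 26:
O(14): 5·(14−12)=10 → K
O(14): 5·(14−12)=10 → K
Q(16): 5·(16−12)=20 → U
W(22): 5·(22−12)=50≡24 → Y

KKUY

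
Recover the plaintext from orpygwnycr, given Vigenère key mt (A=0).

Repeat the key across the ciphertext: mtmtmtmtmt
o(14)−m(12): 2 → c
r(17)−t(19): -2≡24 → y
p(15)−m(12): 3 → d
y(24)−t(19): 5 → f
g(6)−m(12): -6≡20 → u
w(22)−t(19): 3 → d
n(13)−m(12): 1 → b
y(24)−t(19): 5 → f
c(2)−m(12): -10≡16 → q
r(17)−t(19): -2≡24 → y

cydfudbfqy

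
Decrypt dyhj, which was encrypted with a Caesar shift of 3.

d(3): 3−3=0 → a
y(24): 24−3=21 → v
h(7): 7−3=4 → e
j(9): 9−3=6 → g

aveg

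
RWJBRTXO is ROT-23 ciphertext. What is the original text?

R(17): 17−23=-6≡20 → U
W(22): 22−23=-1≡25 → Z
J(9): 9−23=-14≡12 → M
B(1): 1−23=-22≡4 → E
R(17): 17−23=-6≡20 → U
T(19): 19−23=-4≡22 → W
X(23): 23−23=0 → A
O(14): 14−23=-9≡17 → R

UZMEUWAR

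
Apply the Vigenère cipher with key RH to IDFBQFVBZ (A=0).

ZKWIHMMIQ

Repeat the key across the message: RHRHRHRHR
I(8)+R(17): 25 → Z
D(3)+H(7): 10 → K
F(5)+R(17): 22 → W
B(1)+H(7): 8 → I
Q(16)+R(17): 33≡7 → H
F(5)+H(7): 12 → M
V(21)+R(17): 38≡12 → M
B(1)+H(7): 8 → I
Z(25)+R(17): 42≡16 → Q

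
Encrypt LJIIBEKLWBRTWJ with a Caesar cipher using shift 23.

IGFFYBHITYOQTG

L(11): 11+23=34≡8 → I
J(9): 9+23=32≡6 → G
I(8): 8+23=31≡5 → F
I(8): 8+23=31≡5 → F
B(1): 1+23=24 → Y
E(4): 4+23=27≡1 → B
K(10): 10+23=33≡7 → H
L(11): 11+23=34≡8 → I
W(22): 22+23=45≡19 → T
B(1): 1+23=24 → Y
R(17): 17+23=40≡14 → O
T(19): 19+23=42≡16 → Q
W(22): 22+23=45≡19 → T
J(9): 9+23=32≡6 → G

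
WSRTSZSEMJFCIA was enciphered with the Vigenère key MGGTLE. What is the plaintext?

Repeat the key across the ciphertext: MGGTLEMGGTLEMG
W(22)−M(12): 10 → K
S(18)−G(6): 12 → M
R(17)−G(6): 11 → L
T(19)−T(19): 0 → A
S(18)−L(11): 7 → H
Z(25)−E(4): 21 → V
S(18)−M(12): 6 → G
E(4)−G(6): -2≡24 → Y
M(12)−G(6): 6 → G
J(9)−T(19): -10≡16 → Q
F(5)−L(11): -6≡20 → U
C(2)−E(4): -2≡24 → Y
I(8)−M(12): -4≡22 → W
A(0)−G(6): -6≡20 → U

KMLAHVGYGQUYWU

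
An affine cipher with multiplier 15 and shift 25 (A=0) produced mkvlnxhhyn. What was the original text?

The inverse of 15 mod 26 is 7, since 15·7=105≡1. Apply D(y)=7·(y−25) mod 26:
m(12): 7·(12−25)=-91≡13 → n
k(10): 7·(10−25)=-105≡25 → z
v(21): 7·(21−25)=-28≡24 → y
l(11): 7·(11−25)=-98≡6 → g
n(13): 7·(13−25)=-84≡20 → u
x(23): 7·(23−25)=-14≡12 → m
h(7): 7·(7−25)=-126≡4 → e
h(7): 7·(7−25)=-126≡4 → e
y(24): 7·(24−25)=-7≡19 → t
n(13): 7·(13−25)=-84≡20 → u

nzygumeetu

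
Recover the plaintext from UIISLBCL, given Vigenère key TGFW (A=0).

BCDWSVXP

Repeat the key across the ciphertext: TGFWTGFW
U(20)−T(19): 1 → B
I(8)−G(6): 2 → C
I(8)−F(5): 3 → D
S(18)−W(22): -4≡22 → W
L(11)−T(19): -8≡18 → S
B(1)−G(6): -5≡21 → V
C(2)−F(5): -3≡23 → X
L(11)−W(22): -11≡15 → P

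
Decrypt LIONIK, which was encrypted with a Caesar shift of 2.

JGMLGI

L(11): 11−2=9 → J
I(8): 8−2=6 → G
O(14): 14−2=12 → M
N(13): 13−2=11 → L
I(8): 8−2=6 → G
K(10): 10−2=8 → I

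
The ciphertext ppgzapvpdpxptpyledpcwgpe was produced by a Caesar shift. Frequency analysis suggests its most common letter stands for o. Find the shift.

The most frequent ciphertext letter is p (appears 9 times).
p is position 15; o is position 14.
Shift = 1.

1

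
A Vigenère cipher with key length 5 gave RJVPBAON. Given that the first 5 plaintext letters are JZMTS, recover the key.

Subtract each crib letter from the matching ciphertext letter (mod 26):
R(17)−J(9)=8 → I
J(9)−Z(25)=-16≡10 → K
V(21)−M(12)=9 → J
P(15)−T(19)=-4≡22 → W
B(1)−S(18)=-17≡9 → J

IKJWJ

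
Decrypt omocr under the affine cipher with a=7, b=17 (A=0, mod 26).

hdhja

The inverse of 7 mod 26 is 15, since 7·15=105≡1. Apply D(y)=15·(y−17) mod 26:
o(14): 15·(14−17)=-45≡7 → h
m(12): 15·(12−17)=-75≡3 → d
o(14): 15·(14−17)=-45≡7 → h
c(2): 15·(2−17)=-225≡9 → j
r(17): 15·(17−17)=0 → a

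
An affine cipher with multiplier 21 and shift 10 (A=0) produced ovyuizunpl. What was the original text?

udsyqxypzf

The inverse of 21 mod 26 is 5, since 21·5=105≡1. Apply D(y)=5·(y−10) mod 26:
o(14): 5·(14−10)=20 → u
v(21): 5·(21−10)=55≡3 → d
y(24): 5·(24−10)=70≡18 → s
u(20): 5·(20−10)=50≡24 → y
i(8): 5·(8−10)=-10≡16 → q
z(25): 5·(25−10)=75≡23 → x
u(20): 5·(20−10)=50≡24 → y
n(13): 5·(13−10)=15 → p
p(15): 5·(15−10)=25 → z
l(11): 5·(11−10)=5 → f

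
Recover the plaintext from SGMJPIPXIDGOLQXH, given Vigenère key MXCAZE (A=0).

Repeat the key across the ciphertext: MXCAZEMXCAZEMXCA
S(18)−M(12): 6 → G
G(6)−X(23): -17≡9 → J
M(12)−C(2): 10 → K
J(9)−A(0): 9 → J
P(15)−Z(25): -10≡16 → Q
I(8)−E(4): 4 → E
P(15)−M(12): 3 → D
X(23)−X(23): 0 → A
I(8)−C(2): 6 → G
D(3)−A(0): 3 → D
G(6)−Z(25): -19≡7 → H
O(14)−E(4): 10 → K
L(11)−M(12): -1≡25 → Z
Q(16)−X(23): -7≡19 → T
X(23)−C(2): 21 → V
H(7)−A(0): 7 → H

GJKJQEDAGDHKZTVH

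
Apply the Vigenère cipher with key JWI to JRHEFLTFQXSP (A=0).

Repeat the key across the message: JWIJWIJWIJWI
J(9)+J(9): 18 → S
R(17)+W(22): 39≡13 → N
H(7)+I(8): 15 → P
E(4)+J(9): 13 → N
F(5)+W(22): 27≡1 → B
L(11)+I(8): 19 → T
T(19)+J(9): 28≡2 → C
F(5)+W(22): 27≡1 → B
Q(16)+I(8): 24 → Y
X(23)+J(9): 32≡6 → G
S(18)+W(22): 40≡14 → O
P(15)+I(8): 23 → X

SNPNBTCBYGOX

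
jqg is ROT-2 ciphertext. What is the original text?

j(9): 9−2=7 → h
q(16): 16−2=14 → o
g(6): 6−2=4 → e

hoe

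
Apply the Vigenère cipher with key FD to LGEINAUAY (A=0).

Repeat the key across the message: FDFDFDFDF
L(11)+F(5): 16 → Q
G(6)+D(3): 9 → J
E(4)+F(5): 9 → J
I(8)+D(3): 11 → L
N(13)+F(5): 18 → S
A(0)+D(3): 3 → D
U(20)+F(5): 25 → Z
A(0)+D(3): 3 → D
Y(24)+F(5): 29≡3 → D

QJJLSDZDD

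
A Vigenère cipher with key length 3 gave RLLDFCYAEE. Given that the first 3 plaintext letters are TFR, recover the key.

Subtract each crib letter from the matching ciphertext letter (mod 26):
R(17)−T(19)=-2≡24 → Y
L(11)−F(5)=6 → G
L(11)−R(17)=-6≡20 → U

YGU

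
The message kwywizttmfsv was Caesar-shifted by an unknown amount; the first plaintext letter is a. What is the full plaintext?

amomypjjcvil

From the crib: k(10)−a(0)=10, so the shift is 10.
Subtract 10 from each ciphertext letter:
k(10): 10−10=0 → a
w(22): 22−10=12 → m
y(24): 24−10=14 → o
w(22): 22−10=12 → m
i(8): 8−10=-2≡24 → y
z(25): 25−10=15 → p
t(19): 19−10=9 → j
t(19): 19−10=9 → j
m(12): 12−10=2 → c
f(5): 5−10=-5≡21 → v
s(18): 18−10=8 → i
v(21): 21−10=11 → l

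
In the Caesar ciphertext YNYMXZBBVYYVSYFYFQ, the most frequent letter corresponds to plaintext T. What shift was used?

5

The most frequent ciphertext letter is Y (appears 6 times).
Y is position 24; T is position 19.
Shift = 5.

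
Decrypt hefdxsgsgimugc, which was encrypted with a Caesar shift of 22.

h(7): 7−22=-15≡11 → l
e(4): 4−22=-18≡8 → i
f(5): 5−22=-17≡9 → j
d(3): 3−22=-19≡7 → h
x(23): 23−22=1 → b
s(18): 18−22=-4≡22 → w
g(6): 6−22=-16≡10 → k
s(18): 18−22=-4≡22 → w
g(6): 6−22=-16≡10 → k
i(8): 8−22=-14≡12 → m
m(12): 12−22=-10≡16 → q
u(20): 20−22=-2≡24 → y
g(6): 6−22=-16≡10 → k
c(2): 2−22=-20≡6 → g

lijhbwkwkmqykg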